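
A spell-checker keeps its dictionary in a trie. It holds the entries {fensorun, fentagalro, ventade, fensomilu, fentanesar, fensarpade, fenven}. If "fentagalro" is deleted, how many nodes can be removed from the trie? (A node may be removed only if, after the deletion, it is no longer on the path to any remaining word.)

Walk "fentagalro" from the leaf back toward the root, removing each node that no remaining word uses.
The suffix "galro" (5 nodes) is used only by "fentagalro"; the node for "fenta" still has the child "n", so pruning stops there.
Nodes removed: 5

5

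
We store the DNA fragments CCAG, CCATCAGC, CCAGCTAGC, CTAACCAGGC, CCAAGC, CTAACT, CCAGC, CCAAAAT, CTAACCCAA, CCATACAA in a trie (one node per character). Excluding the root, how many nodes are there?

For each word, the new-node count is its length minus the longest prefix already in the trie:
  "CCAG" → 4 new (C, C, A, G)
  "CCATCAGC" → prefix "CCA" already present; 5 new (T, C, A, G, C)
  "CCAGCTAGC" → prefix "CCAG" already present; 5 new (C, T, A, G, C)
  "CTAACCAGGC" → prefix "C" already present; 9 new (T, A, A, C, C, A, G, G, C)
  "CCAAGC" → prefix "CCA" already present; 3 new (A, G, C)
  "CTAACT" → prefix "CTAAC" already present; 1 new (T)
  "CCAGC" → prefix "CCAGC" already present; 0 new (none)
  "CCAAAAT" → prefix "CCAA" already present; 3 new (A, A, T)
  "CTAACCCAA" → prefix "CTAACC" already present; 3 new (C, A, A)
  "CCATACAA" → prefix "CCAT" already present; 4 new (A, C, A, A)
Total nodes = 4 + 5 + 5 + 9 + 3 + 1 + 0 + 3 + 3 + 4 = 37

37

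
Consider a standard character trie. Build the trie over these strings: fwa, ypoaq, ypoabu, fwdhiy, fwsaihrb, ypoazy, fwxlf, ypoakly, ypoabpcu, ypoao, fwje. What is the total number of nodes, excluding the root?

Trace insertions, counting only characters that open a new branch:
  "fwa" → 3 new (f, w, a)
  "ypoaq" → 5 new (y, p, o, a, q)
  "ypoabu" → prefix "ypoa" already present; 2 new (b, u)
  "fwdhiy" → prefix "fw" already present; 4 new (d, h, i, y)
  "fwsaihrb" → prefix "fw" already present; 6 new (s, a, i, h, r, b)
  "ypoazy" → prefix "ypoa" already present; 2 new (z, y)
  "fwxlf" → prefix "fw" already present; 3 new (x, l, f)
  "ypoakly" → prefix "ypoa" already present; 3 new (k, l, y)
  "ypoabpcu" → prefix "ypoab" already present; 3 new (p, c, u)
  "ypoao" → prefix "ypoa" already present; 1 new (o)
  "fwje" → prefix "fw" already present; 2 new (j, e)
Total nodes = 3 + 5 + 2 + 4 + 6 + 2 + 3 + 3 + 3 + 1 + 2 = 34

34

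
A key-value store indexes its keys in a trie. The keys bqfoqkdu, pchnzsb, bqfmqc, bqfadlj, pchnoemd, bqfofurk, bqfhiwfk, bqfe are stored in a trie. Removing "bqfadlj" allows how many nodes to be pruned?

Walk "bqfadlj" from the leaf back toward the root, removing each node that no remaining word uses.
The suffix "adlj" (4 nodes) is used only by "bqfadlj"; the node for "bqf" still has the child "o", so pruning stops there.
Nodes removed: 4

4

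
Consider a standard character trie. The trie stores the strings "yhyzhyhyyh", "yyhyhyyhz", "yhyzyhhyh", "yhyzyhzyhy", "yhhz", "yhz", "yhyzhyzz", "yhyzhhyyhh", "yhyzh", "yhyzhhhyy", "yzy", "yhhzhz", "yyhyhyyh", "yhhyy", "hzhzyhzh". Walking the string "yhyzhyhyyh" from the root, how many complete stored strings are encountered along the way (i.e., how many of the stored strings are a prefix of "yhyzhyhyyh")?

Check each prefix of "yhyzhyhyyh" against the stored set — each match is an end-marker on the path.
Prefixes of the query that are stored words: "yhyzh", "yhyzhyhyyh"
Count: 2

2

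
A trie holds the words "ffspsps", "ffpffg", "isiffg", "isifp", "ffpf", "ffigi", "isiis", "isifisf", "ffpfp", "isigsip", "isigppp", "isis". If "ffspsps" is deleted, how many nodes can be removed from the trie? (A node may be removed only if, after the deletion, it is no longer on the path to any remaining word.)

A node on "ffspsps"'s path can go only if nothing else ends at it or branches off below it.
The suffix "spsps" (5 nodes) is used only by "ffspsps"; the node for "ff" still has the child "p", so pruning stops there.
Nodes removed: 5

5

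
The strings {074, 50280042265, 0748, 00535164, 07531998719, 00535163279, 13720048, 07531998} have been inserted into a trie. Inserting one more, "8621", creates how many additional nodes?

4

"8621" shares no prefix with any stored word, so all 4 characters open new nodes.
4 − 0 = 4 new nodes.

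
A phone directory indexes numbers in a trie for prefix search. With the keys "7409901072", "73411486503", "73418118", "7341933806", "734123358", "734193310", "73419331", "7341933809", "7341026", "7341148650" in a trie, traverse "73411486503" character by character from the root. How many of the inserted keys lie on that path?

Walk "73411486503" from the root; an end-of-word marker is hit whenever a stored word is a prefix of "73411486503".
Prefixes of the query that are stored words: "7341148650", "73411486503"
Count: 2

2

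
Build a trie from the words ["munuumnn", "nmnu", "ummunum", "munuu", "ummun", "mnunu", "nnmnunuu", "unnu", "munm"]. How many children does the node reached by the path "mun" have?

2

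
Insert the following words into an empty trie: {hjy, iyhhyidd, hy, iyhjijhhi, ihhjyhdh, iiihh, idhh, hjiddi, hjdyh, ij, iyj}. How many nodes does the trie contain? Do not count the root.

For each word, the new-node count is its length minus the longest prefix already in the trie:
  "hjy" → 3 new (h, j, y)
  "iyhhyidd" → 8 new (i, y, h, h, y, i, d, d)
  "hy" → prefix "h" already present; 1 new (y)
  "iyhjijhhi" → prefix "iyh" already present; 6 new (j, i, j, h, h, i)
  "ihhjyhdh" → prefix "i" already present; 7 new (h, h, j, y, h, d, h)
  "iiihh" → prefix "i" already present; 4 new (i, i, h, h)
  "idhh" → prefix "i" already present; 3 new (d, h, h)
  "hjiddi" → prefix "hj" already present; 4 new (i, d, d, i)
  "hjdyh" → prefix "hj" already present; 3 new (d, y, h)
  "ij" → prefix "i" already present; 1 new (j)
  "iyj" → prefix "iy" already present; 1 new (j)
Total nodes = 3 + 8 + 1 + 6 + 7 + 4 + 3 + 4 + 3 + 1 + 1 = 41

41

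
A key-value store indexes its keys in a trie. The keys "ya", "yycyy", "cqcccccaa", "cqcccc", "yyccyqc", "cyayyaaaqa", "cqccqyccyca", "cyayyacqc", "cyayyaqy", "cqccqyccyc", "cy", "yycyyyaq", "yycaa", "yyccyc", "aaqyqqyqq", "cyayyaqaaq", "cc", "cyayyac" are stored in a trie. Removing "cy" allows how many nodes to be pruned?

A node on "cy"'s path can go only if nothing else ends at it or branches off below it.
Every node on "cy" is still needed (e.g. by "cyayyaaaqa"), so nothing is freed.
Nodes removed: 0

0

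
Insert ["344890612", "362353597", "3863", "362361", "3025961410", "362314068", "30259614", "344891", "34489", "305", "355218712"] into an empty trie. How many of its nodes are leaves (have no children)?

A leaf is a node with no children — equivalently, the end of a word that is not a proper prefix of any other stored word.
Those words: "3025961410", "305", "344890612", "344891", "355218712", "362314068", "362353597", "362361", "3863"
Leaf count: 9

9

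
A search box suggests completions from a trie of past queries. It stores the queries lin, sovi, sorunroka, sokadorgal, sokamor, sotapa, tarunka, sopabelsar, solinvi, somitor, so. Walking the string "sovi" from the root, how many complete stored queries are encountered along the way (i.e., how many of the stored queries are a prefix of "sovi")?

2

Walk "sovi" from the root; an end-of-word marker is hit whenever a stored word is a prefix of "sovi".
Prefixes of the query that are stored words: "so", "sovi"
Count: 2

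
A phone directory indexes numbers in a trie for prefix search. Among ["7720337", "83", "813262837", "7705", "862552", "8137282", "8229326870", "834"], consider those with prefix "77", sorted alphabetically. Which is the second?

Filter for "77…" and sort: "7705", "7720337"
Position 2: 7720337

7720337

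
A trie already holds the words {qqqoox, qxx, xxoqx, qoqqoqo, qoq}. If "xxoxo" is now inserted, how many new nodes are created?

2

The longest prefix of "xxoxo" already in the trie is "xxo" (length 3).
Each of the 2 remaining characters creates one node.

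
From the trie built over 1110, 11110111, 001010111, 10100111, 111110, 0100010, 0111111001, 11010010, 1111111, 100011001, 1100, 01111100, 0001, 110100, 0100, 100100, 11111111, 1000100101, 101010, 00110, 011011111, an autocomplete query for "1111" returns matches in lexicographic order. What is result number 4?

DFS of the "1111" subtree visits, in order: "11110111", "111110", "1111111", "11111111"
Position 4: 11111111

11111111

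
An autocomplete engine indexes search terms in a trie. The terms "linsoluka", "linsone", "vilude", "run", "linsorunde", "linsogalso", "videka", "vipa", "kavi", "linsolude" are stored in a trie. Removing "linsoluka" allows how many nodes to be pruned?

2

Walk "linsoluka" from the leaf back toward the root, removing each node that no remaining word uses.
The suffix "ka" (2 nodes) is used only by "linsoluka"; the node for "linsolu" still has the child "d", so pruning stops there.
Nodes removed: 2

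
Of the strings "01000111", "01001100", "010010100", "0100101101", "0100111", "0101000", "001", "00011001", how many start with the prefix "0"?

Filter for entries beginning with "0":
Matches: "00011001", "001", "01000111", "010010100", "0100101101", "01001100", "0100111", "0101000"
Count: 8

8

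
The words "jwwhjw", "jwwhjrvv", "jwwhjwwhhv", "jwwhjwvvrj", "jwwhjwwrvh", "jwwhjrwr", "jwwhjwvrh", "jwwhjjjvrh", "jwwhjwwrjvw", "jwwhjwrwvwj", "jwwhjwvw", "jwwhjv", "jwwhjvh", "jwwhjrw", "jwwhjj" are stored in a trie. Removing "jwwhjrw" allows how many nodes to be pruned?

0

After clearing the end-marker at "jwwhjrw", prune upward until reaching a node still needed by another word.
Every node on "jwwhjrw" is still needed (e.g. by "jwwhjrwr"), so nothing is freed.
Nodes removed: 0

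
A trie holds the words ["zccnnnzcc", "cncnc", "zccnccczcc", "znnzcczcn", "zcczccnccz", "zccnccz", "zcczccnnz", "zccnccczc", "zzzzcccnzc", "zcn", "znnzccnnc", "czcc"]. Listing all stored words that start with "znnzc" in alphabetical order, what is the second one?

znnzcczcn

Words with prefix "znnzc", in lexicographic order: "znnzccnnc", "znnzcczcn"
The 2nd is znnzcczcn.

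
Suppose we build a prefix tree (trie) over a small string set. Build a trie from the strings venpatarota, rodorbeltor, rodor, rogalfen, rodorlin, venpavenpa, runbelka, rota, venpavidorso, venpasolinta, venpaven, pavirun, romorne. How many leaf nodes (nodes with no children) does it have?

Leaves are exactly the stored words that no other stored word extends.
Those words: "pavirun", "rodorbeltor", "rodorlin", "rogalfen", "romorne", "rota", "runbelka", "venpasolinta", "venpatarota", "venpavenpa", "venpavidorso"
Leaf count: 11

11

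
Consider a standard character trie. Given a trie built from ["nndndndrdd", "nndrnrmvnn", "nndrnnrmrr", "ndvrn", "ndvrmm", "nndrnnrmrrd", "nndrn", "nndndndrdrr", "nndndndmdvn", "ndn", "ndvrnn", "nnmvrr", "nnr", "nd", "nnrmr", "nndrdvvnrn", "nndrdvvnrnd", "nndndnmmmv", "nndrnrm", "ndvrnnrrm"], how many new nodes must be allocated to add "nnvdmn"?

4

"nn" is already a path in the trie; the remaining "vdmn" must be added.
So 6 − 2 = 4 new nodes.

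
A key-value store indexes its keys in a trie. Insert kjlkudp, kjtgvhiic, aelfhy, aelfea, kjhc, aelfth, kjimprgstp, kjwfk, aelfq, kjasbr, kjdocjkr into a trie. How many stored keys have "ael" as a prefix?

4

Walk to "ael"; the words in its subtree are exactly those with that prefix.
Words under "ael": aelfea, aelfhy, aelfq, aelfth
Count: 4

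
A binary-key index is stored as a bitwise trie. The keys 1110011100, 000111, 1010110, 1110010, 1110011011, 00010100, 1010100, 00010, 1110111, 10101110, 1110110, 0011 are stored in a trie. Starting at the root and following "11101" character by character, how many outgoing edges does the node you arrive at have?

The children of the "11101" node are the distinct next characters among strings starting with "11101".
Distinct next characters after "11101": 1.
That node has 1 child edge.

1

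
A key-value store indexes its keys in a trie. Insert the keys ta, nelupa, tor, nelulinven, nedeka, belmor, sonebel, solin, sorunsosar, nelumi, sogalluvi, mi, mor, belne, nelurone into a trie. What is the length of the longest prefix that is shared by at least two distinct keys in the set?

Equivalently: take the maximum, over all pairs, of their longest common prefix length.
e.g. "nelulinven" and "nelumi" share the prefix "nelu" of length 4; no pair shares a longer one.
Longest shared-prefix length: 4

4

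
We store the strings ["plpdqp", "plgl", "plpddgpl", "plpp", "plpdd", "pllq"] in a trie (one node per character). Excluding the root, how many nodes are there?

Trace insertions, counting only characters that open a new branch:
  "plpdqp" → 6 new (p, l, p, d, q, p)
  "plgl" → prefix "pl" already present; 2 new (g, l)
  "plpddgpl" → prefix "plpd" already present; 4 new (d, g, p, l)
  "plpp" → prefix "plp" already present; 1 new (p)
  "plpdd" → prefix "plpdd" already present; 0 new (none)
  "pllq" → prefix "pl" already present; 2 new (l, q)
Total nodes = 6 + 2 + 4 + 1 + 0 + 2 = 15

15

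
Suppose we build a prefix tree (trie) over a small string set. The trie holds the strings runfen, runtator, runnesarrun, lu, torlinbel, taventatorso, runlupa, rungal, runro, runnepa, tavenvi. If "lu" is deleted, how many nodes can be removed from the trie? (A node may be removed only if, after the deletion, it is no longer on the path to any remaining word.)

2

Walk "lu" from the leaf back toward the root, removing each node that no remaining word uses.
No other word shares any prefix with "lu", so all 2 of its nodes go.
Nodes removed: 2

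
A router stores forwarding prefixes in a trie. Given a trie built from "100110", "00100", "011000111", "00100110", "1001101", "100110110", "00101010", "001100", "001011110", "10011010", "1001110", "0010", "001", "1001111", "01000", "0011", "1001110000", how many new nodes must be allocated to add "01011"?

2

The longest prefix of "01011" already in the trie is "010" (length 3).
So 5 − 3 = 2 new nodes.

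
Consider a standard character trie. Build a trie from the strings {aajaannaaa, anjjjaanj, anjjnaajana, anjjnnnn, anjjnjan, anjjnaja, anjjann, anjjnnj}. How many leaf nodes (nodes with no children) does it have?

Leaves are exactly the stored words that no other stored word extends.
Those words: "aajaannaaa", "anjjann", "anjjjaanj", "anjjnaajana", "anjjnaja", "anjjnjan", "anjjnnj", "anjjnnnn"
Leaf count: 8

8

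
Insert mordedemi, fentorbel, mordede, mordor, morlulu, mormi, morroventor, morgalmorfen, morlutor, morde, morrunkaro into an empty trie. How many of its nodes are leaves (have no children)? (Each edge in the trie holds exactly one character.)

Leaves are exactly the stored words that no other stored word extends.
Those words: "fentorbel", "mordedemi", "mordor", "morgalmorfen", "morlulu", "morlutor", "mormi", "morroventor", "morrunkaro"
Leaf count: 9

9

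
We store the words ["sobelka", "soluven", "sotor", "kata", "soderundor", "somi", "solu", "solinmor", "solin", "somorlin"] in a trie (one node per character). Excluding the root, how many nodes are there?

39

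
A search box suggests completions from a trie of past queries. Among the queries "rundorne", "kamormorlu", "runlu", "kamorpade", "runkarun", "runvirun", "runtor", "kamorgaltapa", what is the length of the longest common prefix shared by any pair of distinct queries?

Look for the deepest trie node that still has at least two words in its subtree.
"kamorgaltapa" and "kamormorlu" agree on "kamor" (5 characters) before diverging; nothing deeper is shared.
Longest shared-prefix length: 5

5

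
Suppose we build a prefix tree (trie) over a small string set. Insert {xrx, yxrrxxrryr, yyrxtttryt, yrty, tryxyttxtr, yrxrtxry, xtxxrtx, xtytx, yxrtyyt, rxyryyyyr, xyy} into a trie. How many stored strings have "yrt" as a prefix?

1

Traverse to the node for "yrt", then collect every word in that subtree.
Words under "yrt": yrty
Count: 1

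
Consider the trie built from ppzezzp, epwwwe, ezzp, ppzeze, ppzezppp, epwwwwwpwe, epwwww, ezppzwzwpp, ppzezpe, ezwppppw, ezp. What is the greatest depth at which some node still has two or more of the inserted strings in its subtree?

The deepest shared node is where two words last agree before diverging.
"epwwww" and "epwwwwwpwe" agree on "epwwww" (6 characters) before diverging; nothing deeper is shared.
Longest shared-prefix length: 6

6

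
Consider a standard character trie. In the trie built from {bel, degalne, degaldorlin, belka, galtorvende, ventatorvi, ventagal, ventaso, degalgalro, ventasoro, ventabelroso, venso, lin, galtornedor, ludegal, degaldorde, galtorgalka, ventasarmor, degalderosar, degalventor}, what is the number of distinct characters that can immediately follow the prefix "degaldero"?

1

The children of the "degaldero" node are the distinct next characters among strings starting with "degaldero".
Characters that immediately follow "degaldero" among the stored strings: {s}.
That node has 1 child edge.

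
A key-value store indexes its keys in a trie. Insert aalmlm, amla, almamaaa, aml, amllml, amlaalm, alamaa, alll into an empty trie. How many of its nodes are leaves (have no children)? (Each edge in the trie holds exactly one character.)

6

A leaf is a node with no children — equivalently, the end of a word that is not a proper prefix of any other stored word.
Those words: "aalmlm", "alamaa", "alll", "almamaaa", "amlaalm", "amllml"
Leaf count: 6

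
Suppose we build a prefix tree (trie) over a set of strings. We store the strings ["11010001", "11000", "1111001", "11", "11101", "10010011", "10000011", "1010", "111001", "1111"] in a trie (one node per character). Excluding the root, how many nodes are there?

Trie structure (* marks end of a word):
(root)
└─ 1
   ├─ 0
   │  ├─ 0
   │  │  ├─ 0
   │  │  │  └─ 0
   │  │  │     └─ 0
   │  │  │        └─ 1
   │  │  │           └─ 1 *
   │  │  └─ 1
   │  │     └─ 0
   │  │        └─ 0
   │  │           └─ 1
   │  │              └─ 1 *
   │  └─ 1
   │     └─ 0 *
   └─ 1 *
      ├─ 0
      │  ├─ 0
      │  │  └─ 0 *
      │  └─ 1
      │     └─ 0
      │        └─ 0
      │           └─ 0
      │              └─ 1 *
      └─ 1
         ├─ 0
         │  ├─ 0
         │  │  └─ 1 *
         │  └─ 1 *
         └─ 1 *
            └─ 0
               └─ 0
                  └─ 1 *
Counting every labelled node above: 33.

33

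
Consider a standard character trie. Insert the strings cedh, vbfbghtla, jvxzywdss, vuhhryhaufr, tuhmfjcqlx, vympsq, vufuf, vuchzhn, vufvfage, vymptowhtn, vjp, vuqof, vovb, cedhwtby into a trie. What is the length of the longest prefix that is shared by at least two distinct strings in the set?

4

The deepest shared node is where two words last agree before diverging.
"cedh" and "cedhwtby" agree on "cedh" (4 characters) before diverging; nothing deeper is shared.
Longest shared-prefix length: 4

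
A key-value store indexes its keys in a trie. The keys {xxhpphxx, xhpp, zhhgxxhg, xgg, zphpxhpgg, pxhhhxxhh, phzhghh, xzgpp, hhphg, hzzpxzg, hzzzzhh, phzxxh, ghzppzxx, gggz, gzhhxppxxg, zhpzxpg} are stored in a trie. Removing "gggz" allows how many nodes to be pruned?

3

Walk "gggz" from the leaf back toward the root, removing each node that no remaining word uses.
The suffix "ggz" (3 nodes) is used only by "gggz"; the node for "g" still has the child "h", so pruning stops there.
Nodes removed: 3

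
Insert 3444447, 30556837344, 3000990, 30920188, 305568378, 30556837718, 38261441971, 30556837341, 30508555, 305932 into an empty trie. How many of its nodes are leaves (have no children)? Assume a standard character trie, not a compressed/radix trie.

10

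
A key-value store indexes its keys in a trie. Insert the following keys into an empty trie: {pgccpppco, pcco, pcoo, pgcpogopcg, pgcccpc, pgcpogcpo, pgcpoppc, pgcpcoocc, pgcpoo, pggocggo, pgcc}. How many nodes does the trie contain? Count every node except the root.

42

Count nodes per top-level branch (shared prefixes stored once):
  'p'-branch (pcco, pcoo, pgcc, pgcccpc, pgccpppco, pgcpcoocc, pgcpogcpo, pgcpogopcg, pgcpoo, pgcpoppc, pggocggo): 42 nodes
Sum: 42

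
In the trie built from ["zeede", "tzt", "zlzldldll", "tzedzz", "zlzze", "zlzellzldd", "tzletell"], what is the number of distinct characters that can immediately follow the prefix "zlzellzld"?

Follow the path "zlzellzld" to its node, then look at its outgoing edges.
Characters that immediately follow "zlzellzld" among the stored strings: {d}.
That node has 1 child edge.

1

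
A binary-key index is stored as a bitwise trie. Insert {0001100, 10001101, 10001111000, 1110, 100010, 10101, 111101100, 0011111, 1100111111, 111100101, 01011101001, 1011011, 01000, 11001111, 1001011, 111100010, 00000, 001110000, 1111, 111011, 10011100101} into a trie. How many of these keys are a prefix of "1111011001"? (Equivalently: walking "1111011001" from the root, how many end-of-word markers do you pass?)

2

Traverse "1111011001" character by character; count nodes along the way that are marked as word ends.
Prefixes of the query that are stored words: "1111", "111101100"
Count: 2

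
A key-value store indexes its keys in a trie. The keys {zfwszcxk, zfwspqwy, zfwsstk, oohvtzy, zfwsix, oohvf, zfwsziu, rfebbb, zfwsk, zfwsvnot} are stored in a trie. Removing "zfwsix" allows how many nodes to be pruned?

A node on "zfwsix"'s path can go only if nothing else ends at it or branches off below it.
The suffix "ix" (2 nodes) is used only by "zfwsix"; the node for "zfws" still has the child "z", so pruning stops there.
Nodes removed: 2

2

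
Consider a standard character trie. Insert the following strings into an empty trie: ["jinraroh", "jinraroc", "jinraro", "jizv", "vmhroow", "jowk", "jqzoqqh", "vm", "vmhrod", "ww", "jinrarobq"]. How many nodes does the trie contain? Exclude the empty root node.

Trie structure (* marks end of a word):
(root)
├─ j
│  ├─ i
│  │  ├─ n
│  │  │  └─ r
│  │  │     └─ a
│  │  │        └─ r
│  │  │           └─ o *
│  │  │              ├─ b
│  │  │              │  └─ q *
│  │  │              ├─ c *
│  │  │              └─ h *
│  │  └─ z
│  │     └─ v *
│  ├─ o
│  │  └─ w
│  │     └─ k *
│  └─ q
│     └─ z
│        └─ o
│           └─ q
│              └─ q
│                 └─ h *
├─ v
│  └─ m *
│     └─ h
│        └─ r
│           └─ o
│              ├─ d *
│              └─ o
│                 └─ w *
└─ w
   └─ w *
Counting every labelled node above: 32.

32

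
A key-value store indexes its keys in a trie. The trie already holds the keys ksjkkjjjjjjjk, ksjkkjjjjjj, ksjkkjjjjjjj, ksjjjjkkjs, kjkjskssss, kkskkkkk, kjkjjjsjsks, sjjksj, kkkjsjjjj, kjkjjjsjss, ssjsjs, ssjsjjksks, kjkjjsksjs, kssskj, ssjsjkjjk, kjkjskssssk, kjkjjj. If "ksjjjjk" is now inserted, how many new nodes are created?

"ksjjjjk" is already a full path in the trie; only an end-marker is added.
No new nodes are needed: 0.

0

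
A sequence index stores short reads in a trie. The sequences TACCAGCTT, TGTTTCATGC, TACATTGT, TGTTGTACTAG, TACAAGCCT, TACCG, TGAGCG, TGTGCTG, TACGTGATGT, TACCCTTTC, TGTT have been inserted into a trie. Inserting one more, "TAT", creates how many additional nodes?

The longest prefix of "TAT" already in the trie is "TA" (length 2).
So 3 − 2 = 1 new nodes.

1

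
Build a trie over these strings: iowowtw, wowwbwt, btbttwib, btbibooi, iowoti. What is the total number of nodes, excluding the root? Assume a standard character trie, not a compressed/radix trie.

Trie structure (* marks end of a word):
(root)
├─ b
│  └─ t
│     └─ b
│        ├─ i
│        │  └─ b
│        │     └─ o
│        │        └─ o
│        │           └─ i *
│        └─ t
│           └─ t
│              └─ w
│                 └─ i
│                    └─ b *
├─ i
│  └─ o
│     └─ w
│        └─ o
│           ├─ t
│           │  └─ i *
│           └─ w
│              └─ t
│                 └─ w *
└─ w
   └─ o
      └─ w
         └─ w
            └─ b
               └─ w
                  └─ t *
Counting every labelled node above: 29.

29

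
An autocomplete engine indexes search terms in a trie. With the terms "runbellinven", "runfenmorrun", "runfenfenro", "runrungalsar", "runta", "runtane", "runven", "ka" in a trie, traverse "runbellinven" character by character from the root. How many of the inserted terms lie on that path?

Walk "runbellinven" from the root; an end-of-word marker is hit whenever a stored word is a prefix of "runbellinven".
Prefixes of the query that are stored words: "runbellinven"
Count: 1

1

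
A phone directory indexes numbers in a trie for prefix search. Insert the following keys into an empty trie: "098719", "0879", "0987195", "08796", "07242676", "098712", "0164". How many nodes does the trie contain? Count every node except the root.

Count nodes per top-level branch (shared prefixes stored once):
  '0'-branch (0164, 07242676, 0879, 08796, 098712, 098719, 0987195): 22 nodes
Sum: 22

22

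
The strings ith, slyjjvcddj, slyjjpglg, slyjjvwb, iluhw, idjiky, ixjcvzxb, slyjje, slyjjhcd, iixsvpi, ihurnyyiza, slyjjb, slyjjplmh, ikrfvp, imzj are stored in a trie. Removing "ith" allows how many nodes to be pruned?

2

After clearing the end-marker at "ith", prune upward until reaching a node still needed by another word.
The suffix "th" (2 nodes) is used only by "ith"; the node for "i" still has the child "l", so pruning stops there.
Nodes removed: 2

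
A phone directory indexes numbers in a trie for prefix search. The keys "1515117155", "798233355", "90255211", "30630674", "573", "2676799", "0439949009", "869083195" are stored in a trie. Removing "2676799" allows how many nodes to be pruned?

After clearing the end-marker at "2676799", prune upward until reaching a node still needed by another word.
No other word shares any prefix with "2676799", so all 7 of its nodes go.
Nodes removed: 7

7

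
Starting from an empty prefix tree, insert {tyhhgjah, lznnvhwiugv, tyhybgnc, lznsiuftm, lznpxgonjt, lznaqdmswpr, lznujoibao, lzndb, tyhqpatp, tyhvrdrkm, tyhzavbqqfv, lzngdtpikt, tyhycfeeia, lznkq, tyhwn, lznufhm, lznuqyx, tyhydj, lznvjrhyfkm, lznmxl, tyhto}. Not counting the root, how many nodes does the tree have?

Trace insertions, counting only characters that open a new branch:
  "tyhhgjah" → 8 new (t, y, h, h, g, j, a, h)
  "lznnvhwiugv" → 11 new (l, z, n, n, v, h, w, i, u, g, v)
  "tyhybgnc" → prefix "tyh" already present; 5 new (y, b, g, n, c)
  "lznsiuftm" → prefix "lzn" already present; 6 new (s, i, u, f, t, m)
  "lznpxgonjt" → prefix "lzn" already present; 7 new (p, x, g, o, n, j, t)
  "lznaqdmswpr" → prefix "lzn" already present; 8 new (a, q, d, m, s, w, p, r)
  "lznujoibao" → prefix "lzn" already present; 7 new (u, j, o, i, b, a, o)
  "lzndb" → prefix "lzn" already present; 2 new (d, b)
  "tyhqpatp" → prefix "tyh" already present; 5 new (q, p, a, t, p)
  "tyhvrdrkm" → prefix "tyh" already present; 6 new (v, r, d, r, k, m)
  "tyhzavbqqfv" → prefix "tyh" already present; 8 new (z, a, v, b, q, q, f, v)
  "lzngdtpikt" → prefix "lzn" already present; 7 new (g, d, t, p, i, k, t)
  "tyhycfeeia" → prefix "tyhy" already present; 6 new (c, f, e, e, i, a)
  "lznkq" → prefix "lzn" already present; 2 new (k, q)
  "tyhwn" → prefix "tyh" already present; 2 new (w, n)
  "lznufhm" → prefix "lznu" already present; 3 new (f, h, m)
  "lznuqyx" → prefix "lznu" already present; 3 new (q, y, x)
  "tyhydj" → prefix "tyhy" already present; 2 new (d, j)
  "lznvjrhyfkm" → prefix "lzn" already present; 8 new (v, j, r, h, y, f, k, m)
  "lznmxl" → prefix "lzn" already present; 3 new (m, x, l)
  "tyhto" → prefix "tyh" already present; 2 new (t, o)
Total nodes = 8 + 11 + 5 + 6 + 7 + 8 + 7 + 2 + 5 + 6 + 8 + 7 + 6 + 2 + 2 + 3 + 3 + 2 + 8 + 3 + 2 = 111

111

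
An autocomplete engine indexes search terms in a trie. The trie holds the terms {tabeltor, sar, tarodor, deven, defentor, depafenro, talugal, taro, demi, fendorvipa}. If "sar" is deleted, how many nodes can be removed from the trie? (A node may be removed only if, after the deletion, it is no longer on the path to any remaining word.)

3

Walk "sar" from the leaf back toward the root, removing each node that no remaining word uses.
No other word shares any prefix with "sar", so all 3 of its nodes go.
Nodes removed: 3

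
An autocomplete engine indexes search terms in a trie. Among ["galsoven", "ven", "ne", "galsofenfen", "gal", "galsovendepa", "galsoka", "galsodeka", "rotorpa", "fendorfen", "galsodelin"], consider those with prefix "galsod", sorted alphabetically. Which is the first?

galsodeka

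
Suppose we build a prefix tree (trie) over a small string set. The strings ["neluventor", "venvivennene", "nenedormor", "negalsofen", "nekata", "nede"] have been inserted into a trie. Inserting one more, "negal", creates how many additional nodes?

0

Every character of "negal" already lies on an existing path (it is a prefix of some stored word).
No new nodes are needed: 0.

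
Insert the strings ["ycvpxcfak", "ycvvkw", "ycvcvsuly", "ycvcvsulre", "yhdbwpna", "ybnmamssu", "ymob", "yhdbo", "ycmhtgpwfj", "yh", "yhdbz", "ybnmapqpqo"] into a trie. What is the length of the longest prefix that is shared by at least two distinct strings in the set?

8

Look for the deepest trie node that still has at least two words in its subtree.
e.g. "ycvcvsulre" and "ycvcvsuly" share the prefix "ycvcvsul" of length 8; no pair shares a longer one.
Longest shared-prefix length: 8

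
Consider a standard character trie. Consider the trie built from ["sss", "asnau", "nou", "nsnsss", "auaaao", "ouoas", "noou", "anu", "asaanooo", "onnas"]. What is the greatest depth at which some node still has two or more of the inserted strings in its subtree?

Look for the deepest trie node that still has at least two words in its subtree.
"asaanooo" and "asnau" agree on "as" (2 characters) before diverging; nothing deeper is shared.
Longest shared-prefix length: 2

2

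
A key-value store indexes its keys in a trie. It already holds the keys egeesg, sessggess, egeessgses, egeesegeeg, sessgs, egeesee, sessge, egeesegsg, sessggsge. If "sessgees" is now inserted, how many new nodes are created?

2

Walking "sessgees" from the root, the first 6 characters ("sessge") follow existing edges; "e" is the first miss.
New nodes needed: |"sessgees"| − 6 = 8 − 6 = 2.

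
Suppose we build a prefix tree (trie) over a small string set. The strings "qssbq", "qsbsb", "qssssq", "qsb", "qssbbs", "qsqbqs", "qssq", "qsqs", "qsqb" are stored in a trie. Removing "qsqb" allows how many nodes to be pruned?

After clearing the end-marker at "qsqb", prune upward until reaching a node still needed by another word.
Every node on "qsqb" is still needed (e.g. by "qsqbqs"), so nothing is freed.
Nodes removed: 0

0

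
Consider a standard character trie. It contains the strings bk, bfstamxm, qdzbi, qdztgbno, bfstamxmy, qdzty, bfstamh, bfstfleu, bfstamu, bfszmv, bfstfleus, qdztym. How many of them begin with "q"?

Traverse to the node for "q", then collect every word in that subtree.
Words under "q": qdzbi, qdztgbno, qdzty, qdztym
Count: 4

4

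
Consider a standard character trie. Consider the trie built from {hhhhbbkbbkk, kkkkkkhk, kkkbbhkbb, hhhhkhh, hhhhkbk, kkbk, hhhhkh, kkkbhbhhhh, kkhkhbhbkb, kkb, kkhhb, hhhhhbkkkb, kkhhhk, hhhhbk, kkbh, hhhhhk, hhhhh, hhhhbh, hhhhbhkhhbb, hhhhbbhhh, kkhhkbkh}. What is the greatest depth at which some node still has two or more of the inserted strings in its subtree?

Equivalently: take the maximum, over all pairs, of their longest common prefix length.
"hhhhbbhhh" and "hhhhbbkbbkk" agree on "hhhhbb" (6 characters) before diverging; nothing deeper is shared.
Longest shared-prefix length: 6

6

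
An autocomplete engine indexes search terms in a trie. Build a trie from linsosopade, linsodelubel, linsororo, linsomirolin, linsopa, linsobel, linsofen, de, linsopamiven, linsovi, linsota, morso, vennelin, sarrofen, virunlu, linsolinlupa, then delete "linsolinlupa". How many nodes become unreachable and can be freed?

Walk "linsolinlupa" from the leaf back toward the root, removing each node that no remaining word uses.
The suffix "linlupa" (7 nodes) is used only by "linsolinlupa"; the node for "linso" still has the child "s", so pruning stops there.
Nodes removed: 7

7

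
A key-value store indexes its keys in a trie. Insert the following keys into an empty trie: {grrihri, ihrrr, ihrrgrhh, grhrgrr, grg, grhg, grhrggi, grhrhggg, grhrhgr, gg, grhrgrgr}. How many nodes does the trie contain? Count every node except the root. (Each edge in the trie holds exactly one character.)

Insert word by word; a character creates a node only if that edge doesn't already exist:
  "grrihri" → 7 new (g, r, r, i, h, r, i)
  "ihrrr" → 5 new (i, h, r, r, r)
  "ihrrgrhh" → prefix "ihrr" already present; 4 new (g, r, h, h)
  "grhrgrr" → prefix "gr" already present; 5 new (h, r, g, r, r)
  "grg" → prefix "gr" already present; 1 new (g)
  "grhg" → prefix "grh" already present; 1 new (g)
  "grhrggi" → prefix "grhrg" already present; 2 new (g, i)
  "grhrhggg" → prefix "grhr" already present; 4 new (h, g, g, g)
  "grhrhgr" → prefix "grhrhg" already present; 1 new (r)
  "gg" → prefix "g" already present; 1 new (g)
  "grhrgrgr" → prefix "grhrgr" already present; 2 new (g, r)
Total nodes = 7 + 5 + 4 + 5 + 1 + 1 + 2 + 4 + 1 + 1 + 2 = 33

33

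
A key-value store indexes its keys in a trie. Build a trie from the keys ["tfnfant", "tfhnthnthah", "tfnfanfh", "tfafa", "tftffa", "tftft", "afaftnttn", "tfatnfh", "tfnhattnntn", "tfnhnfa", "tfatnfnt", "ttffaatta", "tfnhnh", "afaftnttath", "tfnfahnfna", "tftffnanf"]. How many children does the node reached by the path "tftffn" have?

The children of the "tftffn" node are the distinct next characters among strings starting with "tftffn".
Distinct next characters after "tftffn": a.
That node has 1 child edge.

1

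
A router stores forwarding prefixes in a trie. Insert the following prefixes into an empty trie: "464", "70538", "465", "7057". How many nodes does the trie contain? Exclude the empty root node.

Insert word by word; a character creates a node only if that edge doesn't already exist:
  "464" → 3 new (4, 6, 4)
  "70538" → 5 new (7, 0, 5, 3, 8)
  "465" → prefix "46" already present; 1 new (5)
  "7057" → prefix "705" already present; 1 new (7)
Total nodes = 3 + 5 + 1 + 1 = 10

10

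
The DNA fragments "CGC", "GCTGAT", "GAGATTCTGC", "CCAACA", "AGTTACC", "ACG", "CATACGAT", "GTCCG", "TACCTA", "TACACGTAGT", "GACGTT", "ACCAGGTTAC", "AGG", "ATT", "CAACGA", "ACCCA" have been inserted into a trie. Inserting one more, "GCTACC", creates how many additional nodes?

Walking "GCTACC" from the root, the first 3 characters ("GCT") follow existing edges; "A" is the first miss.
So 6 − 3 = 3 new nodes.

3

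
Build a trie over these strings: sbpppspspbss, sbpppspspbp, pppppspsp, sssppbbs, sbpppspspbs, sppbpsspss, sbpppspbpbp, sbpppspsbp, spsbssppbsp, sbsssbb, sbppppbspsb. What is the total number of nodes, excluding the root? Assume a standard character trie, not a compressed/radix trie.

64

Trace insertions, counting only characters that open a new branch:
  "sbpppspspbss" → 12 new (s, b, p, p, p, s, p, s, p, b, s, s)
  "sbpppspspbp" → prefix "sbpppspspb" already present; 1 new (p)
  "pppppspsp" → 9 new (p, p, p, p, p, s, p, s, p)
  "sssppbbs" → prefix "s" already present; 7 new (s, s, p, p, b, b, s)
  "sbpppspspbs" → prefix "sbpppspspbs" already present; 0 new (none)
  "sppbpsspss" → prefix "s" already present; 9 new (p, p, b, p, s, s, p, s, s)
  "sbpppspbpbp" → prefix "sbpppsp" already present; 4 new (b, p, b, p)
  "sbpppspsbp" → prefix "sbpppsps" already present; 2 new (b, p)
  "spsbssppbsp" → prefix "sp" already present; 9 new (s, b, s, s, p, p, b, s, p)
  "sbsssbb" → prefix "sb" already present; 5 new (s, s, s, b, b)
  "sbppppbspsb" → prefix "sbppp" already present; 6 new (p, b, s, p, s, b)
Total nodes = 12 + 1 + 9 + 7 + 0 + 9 + 4 + 2 + 9 + 5 + 6 = 64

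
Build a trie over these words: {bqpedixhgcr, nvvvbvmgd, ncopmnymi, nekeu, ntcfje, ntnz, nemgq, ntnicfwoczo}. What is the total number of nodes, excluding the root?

50

Insert word by word; a character creates a node only if that edge doesn't already exist:
  "bqpedixhgcr" → 11 new (b, q, p, e, d, i, x, h, g, c, r)
  "nvvvbvmgd" → 9 new (n, v, v, v, b, v, m, g, d)
  "ncopmnymi" → prefix "n" already present; 8 new (c, o, p, m, n, y, m, i)
  "nekeu" → prefix "n" already present; 4 new (e, k, e, u)
  "ntcfje" → prefix "n" already present; 5 new (t, c, f, j, e)
  "ntnz" → prefix "nt" already present; 2 new (n, z)
  "nemgq" → prefix "ne" already present; 3 new (m, g, q)
  "ntnicfwoczo" → prefix "ntn" already present; 8 new (i, c, f, w, o, c, z, o)
Total nodes = 11 + 9 + 8 + 4 + 5 + 2 + 3 + 8 = 50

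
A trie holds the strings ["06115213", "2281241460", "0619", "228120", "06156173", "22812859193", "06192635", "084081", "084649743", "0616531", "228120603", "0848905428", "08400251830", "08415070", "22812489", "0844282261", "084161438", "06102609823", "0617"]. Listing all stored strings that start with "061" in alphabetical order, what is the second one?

06115213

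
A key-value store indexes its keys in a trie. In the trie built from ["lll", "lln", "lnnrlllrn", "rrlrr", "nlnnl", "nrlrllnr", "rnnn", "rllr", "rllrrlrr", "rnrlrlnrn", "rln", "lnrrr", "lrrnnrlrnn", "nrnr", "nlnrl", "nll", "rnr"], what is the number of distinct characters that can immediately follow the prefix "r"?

Walk "r" from the root, arriving at one node.
Characters that immediately follow "r" among the stored strings: {l, n, r}.
That node has 3 child edges.

3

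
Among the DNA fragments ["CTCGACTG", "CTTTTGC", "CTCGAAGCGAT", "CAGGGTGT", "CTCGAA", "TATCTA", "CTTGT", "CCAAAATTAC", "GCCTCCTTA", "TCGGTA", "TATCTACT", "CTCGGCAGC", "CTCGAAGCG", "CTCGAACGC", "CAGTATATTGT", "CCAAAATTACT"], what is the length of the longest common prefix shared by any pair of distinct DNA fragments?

The deepest shared node is where two words last agree before diverging.
"CCAAAATTAC" and "CCAAAATTACT" agree on "CCAAAATTAC" (10 characters) before diverging; nothing deeper is shared.
Longest shared-prefix length: 10

10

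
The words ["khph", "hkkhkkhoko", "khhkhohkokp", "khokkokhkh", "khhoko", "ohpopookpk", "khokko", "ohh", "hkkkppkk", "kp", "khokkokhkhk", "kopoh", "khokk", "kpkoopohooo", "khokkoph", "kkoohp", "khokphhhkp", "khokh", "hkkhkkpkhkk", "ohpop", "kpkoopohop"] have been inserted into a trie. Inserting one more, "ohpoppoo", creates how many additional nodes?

The longest prefix of "ohpoppoo" already in the trie is "ohpop" (length 5).
Each of the 3 remaining characters creates one node.

3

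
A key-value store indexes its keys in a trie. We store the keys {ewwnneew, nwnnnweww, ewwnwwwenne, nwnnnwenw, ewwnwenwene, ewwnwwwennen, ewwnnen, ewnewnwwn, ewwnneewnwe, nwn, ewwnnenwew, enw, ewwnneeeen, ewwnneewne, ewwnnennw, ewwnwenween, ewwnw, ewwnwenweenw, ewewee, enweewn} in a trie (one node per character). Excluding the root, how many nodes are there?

Count nodes per top-level branch (shared prefixes stored once):
  'e'-branch (enw, enweewn, ewewee, ewnewnwwn, ewwnneeeen, ewwnneew, ewwnneewne, ewwnneewnwe, ewwnnen, ewwnnennw, ewwnnenwew, ewwnw, ewwnwenween, ewwnwenweenw, ewwnwenwene, ewwnwwwenne, ewwnwwwennen): 55 nodes
  'n'-branch (nwn, nwnnnwenw, nwnnnweww): 11 nodes
Sum: 66

66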